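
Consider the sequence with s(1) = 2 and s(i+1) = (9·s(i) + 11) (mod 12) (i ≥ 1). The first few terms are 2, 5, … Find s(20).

11

Listing terms: s(1) = 2; s(2) = 5; s(3) = 8; s(4) = 11; s(5) = 2.
The sequence repeats with period 4.
(20 - 1) mod 4 = 3, so s(20) = s(4) = 11.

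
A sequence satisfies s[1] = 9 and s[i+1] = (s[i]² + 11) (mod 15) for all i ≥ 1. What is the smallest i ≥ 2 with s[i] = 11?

4

s[1] = 9, s[2] = 2, s[3] = 0, s[4] = 11, s[5] = 12, s[6] = 5, s[7] = 6, s[8] = 2.
Since s[8] = s[2] = 2, the sequence is eventually periodic: after a pre-period of length 1 it cycles with period 6.
The value 11 first appears (with i ≥ 2) at s[4].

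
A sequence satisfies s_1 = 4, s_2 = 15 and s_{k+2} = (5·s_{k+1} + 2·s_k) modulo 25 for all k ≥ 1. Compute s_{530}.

We have s_1 = 4; s_2 = 15; s_3 = 8; s_4 = 20; s_5 = 16; s_6 = 20; s_7 = 7; s_8 = 0; s_9 = 14; s_{10} = 20; s_{11} = 3; s_{12} = 5; s_{13} = 6; s_{14} = 15; s_{15} = 12; s_{16} = 15; s_{17} = 24; s_{18} = 0; s_{19} = 23; s_{20} = 15; s_{21} = 21; s_{22} = 10; s_{23} = 17; s_{24} = 5; s_{25} = 9; s_{26} = 5; s_{27} = 18; s_{28} = 0; s_{29} = 11; s_{30} = 5; s_{31} = 22; s_{32} = 20; s_{33} = 19; s_{34} = 10; s_{35} = 13; s_{36} = 10; s_{37} = 1; s_{38} = 0; s_{39} = 2; s_{40} = 10; s_{41} = 4; s_{42} = 15.
Since (s_{41}, s_{42}) = (s_1, s_2) = (4, 15) (two consecutive terms determine the rest), the sequence is periodic with period 40.
So s_{530} = s_{1 + ((530-1) mod 40)} = s_{10} = 20.

20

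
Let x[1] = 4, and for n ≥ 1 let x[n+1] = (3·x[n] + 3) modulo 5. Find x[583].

3

We have x[1] = 4,  x[2] = 0,  x[3] = 3,  x[4] = 2,  x[5] = 4.
Since x[5] = x[1] = 4, the sequence is periodic with period 4.
So x[583] = x[1 + ((583-1) mod 4)] = x[3] = 3.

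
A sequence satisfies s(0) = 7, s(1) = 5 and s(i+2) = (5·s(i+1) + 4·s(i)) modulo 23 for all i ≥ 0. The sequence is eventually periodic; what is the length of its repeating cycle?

s(0) = 7,  s(1) = 5,  s(2) = 7,  s(3) = 9,  s(4) = 4,  s(5) = 10,  s(6) = 20,  s(7) = 2,  s(8) = 21,  s(9) = 21,  s(10) = 5,  s(11) = 17,  s(12) = 13,  s(13) = 18,  s(14) = 4,  s(15) = 0,  s(16) = 16,  s(17) = 11,  s(18) = 4,  s(19) = 18,  s(20) = 14,  s(21) = 4,  s(22) = 7,  s(23) = 5.
The sequence repeats with period 22.

22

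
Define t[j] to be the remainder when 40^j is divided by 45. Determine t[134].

We have t[1] = 40, t[2] = 25, t[3] = 10, t[4] = 40.
The sequence repeats with period 3.
So t[134] = t[1 + ((134-1) mod 3)] = t[2] = 25.

25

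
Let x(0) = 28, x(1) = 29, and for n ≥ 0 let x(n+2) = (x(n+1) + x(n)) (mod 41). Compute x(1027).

14

x(0) = 28, x(1) = 29, x(2) = 16, x(3) = 4, x(4) = 20, x(5) = 24, x(6) = 3, x(7) = 27, x(8) = 30, x(9) = 16, x(10) = 5, x(11) = 21, x(12) = 26, x(13) = 6, x(14) = 32, x(15) = 38, x(16) = 29, x(17) = 26, x(18) = 14, x(19) = 40, x(20) = 13, x(21) = 12, x(22) = 25, x(23) = 37, x(24) = 21, x(25) = 17, x(26) = 38, x(27) = 14, x(28) = 11, x(29) = 25, x(30) = 36, x(31) = 20, x(32) = 15, x(33) = 35, x(34) = 9, x(35) = 3, x(36) = 12, x(37) = 15, x(38) = 27, x(39) = 1, x(40) = 28, x(41) = 29.
Since (x(40), x(41)) = (x(0), x(1)) = (28, 29) (two consecutive terms determine the rest), the sequence is periodic with period 40.
So x(1027) = x(0 + ((1027-0) mod 40)) = x(27) = 14.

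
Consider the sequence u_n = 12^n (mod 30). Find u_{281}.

u_0 = 1,  u_1 = 12,  u_2 = 24,  u_3 = 18,  u_4 = 6,  u_5 = 12.
Since u_5 = u_1 = 12, the sequence is eventually periodic: after a pre-period of length 1 it cycles with period 4.
For n ≥ 1, u_n depends only on (n - 1) mod 4. (281 - 1) mod 4 = 0, so u_{281} = u_1 = 12.

12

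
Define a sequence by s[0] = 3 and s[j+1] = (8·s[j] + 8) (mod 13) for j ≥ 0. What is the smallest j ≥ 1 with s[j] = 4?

2

Computing terms: s[0] = 3, s[1] = 6, s[2] = 4, s[3] = 1, s[4] = 3.
The sequence repeats with period 4.
The value 4 first appears (with j ≥ 1) at s[2].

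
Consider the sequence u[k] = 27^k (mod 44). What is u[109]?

31

Computing terms: u[1] = 27; u[2] = 25; u[3] = 15; u[4] = 9; u[5] = 23; u[6] = 5; u[7] = 3; u[8] = 37; u[9] = 31; u[10] = 1; u[11] = 27.
The sequence repeats with period 10.
(109 - 1) mod 10 = 8, so u[109] = u[9] = 31.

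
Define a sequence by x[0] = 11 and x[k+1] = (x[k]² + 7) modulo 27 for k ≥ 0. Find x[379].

Computing terms: x[0] = 11, x[1] = 20, x[2] = 2, x[3] = 11.
Since x[3] = x[0] = 11, the sequence is periodic with period 3.
So x[379] = x[0 + ((379-0) mod 3)] = x[1] = 20.

20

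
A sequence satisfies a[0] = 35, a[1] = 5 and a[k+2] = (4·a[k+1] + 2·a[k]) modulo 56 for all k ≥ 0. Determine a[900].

We have a[0] = 35; a[1] = 5; a[2] = 34; a[3] = 34; a[4] = 36; a[5] = 44; a[6] = 24; a[7] = 16; a[8] = 0; a[9] = 32; a[10] = 16; a[11] = 16; a[12] = 40; a[13] = 24; a[14] = 8; a[15] = 24; a[16] = 0; a[17] = 48; a[18] = 24; a[19] = 24; a[20] = 32; a[21] = 8; a[22] = 40; a[23] = 8; a[24] = 0; a[25] = 16; a[26] = 8; a[27] = 8; a[28] = 48; a[29] = 40; a[30] = 32; a[31] = 40; a[32] = 0; a[33] = 24; a[34] = 40; a[35] = 40; a[36] = 16; a[37] = 32; a[38] = 48; a[39] = 32; a[40] = 0; a[41] = 8; a[42] = 32; a[43] = 32; a[44] = 24; a[45] = 48; a[46] = 16; a[47] = 48; a[48] = 0; a[49] = 40; a[50] = 48; a[51] = 48; a[52] = 8; a[53] = 16; a[54] = 24; a[55] = 16.
Since (a[54], a[55]) = (a[6], a[7]) = (24, 16) (two consecutive terms determine the rest), the sequence is eventually periodic: after a pre-period of length 6 it cycles with period 48.
For k ≥ 6, a[k] depends only on (k - 6) mod 48. (900 - 6) mod 48 = 30, so a[900] = a[36] = 16.

16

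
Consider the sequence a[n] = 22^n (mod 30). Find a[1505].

a[0] = 1; a[1] = 22; a[2] = 4; a[3] = 28; a[4] = 16; a[5] = 22.
Since a[5] = a[1] = 22, the sequence is eventually periodic: after a pre-period of length 1 it cycles with period 4.
For n ≥ 1, a[n] depends only on (n - 1) mod 4. (1505 - 1) mod 4 = 0, so a[1505] = a[1] = 22.

22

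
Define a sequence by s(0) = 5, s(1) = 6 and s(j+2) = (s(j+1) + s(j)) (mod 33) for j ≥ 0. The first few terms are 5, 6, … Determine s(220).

s(0) = 5,  s(1) = 6,  s(2) = 11,  s(3) = 17,  s(4) = 28,  s(5) = 12,  s(6) = 7,  s(7) = 19,  s(8) = 26,  s(9) = 12,  s(10) = 5,  s(11) = 17,  s(12) = 22,  s(13) = 6,  s(14) = 28,  s(15) = 1,  s(16) = 29,  s(17) = 30,  s(18) = 26,  s(19) = 23,  s(20) = 16,  s(21) = 6,  s(22) = 22,  s(23) = 28,  s(24) = 17,  s(25) = 12,  s(26) = 29,  s(27) = 8,  s(28) = 4,  s(29) = 12,  s(30) = 16,  s(31) = 28,  s(32) = 11,  s(33) = 6,  s(34) = 17,  s(35) = 23,  s(36) = 7,  s(37) = 30,  s(38) = 4,  s(39) = 1,  s(40) = 5,  s(41) = 6.
Since (s(40), s(41)) = (s(0), s(1)) = (5, 6) (two consecutive terms determine the rest), the sequence is periodic with period 40.
So s(220) = s(0 + ((220-0) mod 40)) = s(20) = 16.

16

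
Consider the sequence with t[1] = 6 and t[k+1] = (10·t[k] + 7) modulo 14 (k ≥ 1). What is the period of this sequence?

Listing terms: t[1] = 6, t[2] = 11, t[3] = 5, t[4] = 1, t[5] = 3, t[6] = 9, t[7] = 13, t[8] = 11.
Since t[8] = t[2] = 11, the sequence is eventually periodic: after a pre-period of length 1 it cycles with period 6.

6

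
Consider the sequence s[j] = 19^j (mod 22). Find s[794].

15

Computing terms: s[0] = 1,  s[1] = 19,  s[2] = 9,  s[3] = 17,  s[4] = 15,  s[5] = 21,  s[6] = 3,  s[7] = 13,  s[8] = 5,  s[9] = 7,  s[10] = 1.
The sequence repeats with period 10.
So s[794] = s[0 + ((794-0) mod 10)] = s[4] = 15.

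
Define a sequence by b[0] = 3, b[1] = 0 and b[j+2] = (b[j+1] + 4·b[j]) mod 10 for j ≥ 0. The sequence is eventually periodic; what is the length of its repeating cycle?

b[0] = 3, b[1] = 0, b[2] = 2, b[3] = 2, b[4] = 0, b[5] = 8, b[6] = 8, b[7] = 0, b[8] = 2.
Since (b[7], b[8]) = (b[1], b[2]) = (0, 2) (two consecutive terms determine the rest), the sequence is eventually periodic: after a pre-period of length 1 it cycles with period 6.

6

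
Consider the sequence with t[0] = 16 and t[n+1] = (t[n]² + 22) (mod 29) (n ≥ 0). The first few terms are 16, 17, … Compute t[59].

28

Listing terms: t[0] = 16; t[1] = 17; t[2] = 21; t[3] = 28; t[4] = 23; t[5] = 0; t[6] = 22; t[7] = 13; t[8] = 17.
Since t[8] = t[1] = 17, the sequence is eventually periodic: after a pre-period of length 1 it cycles with period 7.
For n ≥ 1, t[n] depends only on (n - 1) mod 7. (59 - 1) mod 7 = 2, so t[59] = t[3] = 28.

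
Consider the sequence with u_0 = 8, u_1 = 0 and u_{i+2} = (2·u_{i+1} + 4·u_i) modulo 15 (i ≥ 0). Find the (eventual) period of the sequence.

u_0 = 8; u_1 = 0; u_2 = 2; u_3 = 4; u_4 = 1; u_5 = 3; u_6 = 10; u_7 = 2; u_8 = 14; u_9 = 6; u_{10} = 8; u_{11} = 10; u_{12} = 7; u_{13} = 9; u_{14} = 1; u_{15} = 8; u_{16} = 5; u_{17} = 12; u_{18} = 14; u_{19} = 1; u_{20} = 13; u_{21} = 0; u_{22} = 7; u_{23} = 14; u_{24} = 11; u_{25} = 3; u_{26} = 5; u_{27} = 7; u_{28} = 4; u_{29} = 6; u_{30} = 13; u_{31} = 5; u_{32} = 2; u_{33} = 9; u_{34} = 11; u_{35} = 13; u_{36} = 10; u_{37} = 12; u_{38} = 4; u_{39} = 11; u_{40} = 8; u_{41} = 0.
The sequence repeats with period 40.

40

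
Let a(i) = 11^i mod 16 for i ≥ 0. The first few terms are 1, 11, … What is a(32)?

1

We have a(0) = 1; a(1) = 11; a(2) = 9; a(3) = 3; a(4) = 1.
The sequence repeats with period 4.
So a(32) = a(0 + ((32-0) mod 4)) = a(0) = 1.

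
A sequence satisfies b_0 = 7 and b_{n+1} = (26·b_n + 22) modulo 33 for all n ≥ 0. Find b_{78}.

19

Listing terms: b_0 = 7; b_1 = 6; b_2 = 13; b_3 = 30; b_4 = 10; b_5 = 18; b_6 = 28; b_7 = 24; b_8 = 19; b_9 = 21; b_{10} = 7.
The sequence repeats with period 10.
So b_{78} = b_{0 + ((78-0) mod 10)} = b_8 = 19.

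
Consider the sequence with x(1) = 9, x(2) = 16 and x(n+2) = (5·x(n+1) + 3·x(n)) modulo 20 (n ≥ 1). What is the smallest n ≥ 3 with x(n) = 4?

x(1) = 9, x(2) = 16, x(3) = 7, x(4) = 3, x(5) = 16, x(6) = 9, x(7) = 13, x(8) = 12, x(9) = 19, x(10) = 11, x(11) = 12, x(12) = 13, x(13) = 1, x(14) = 4, x(15) = 3, x(16) = 7, x(17) = 4, x(18) = 1, x(19) = 17, x(20) = 8, x(21) = 11, x(22) = 19, x(23) = 8, x(24) = 17, x(25) = 9, x(26) = 16.
Since (x(25), x(26)) = (x(1), x(2)) = (9, 16) (two consecutive terms determine the rest), the sequence is periodic with period 24.
The value 4 first appears (with n ≥ 3) at x(14).

14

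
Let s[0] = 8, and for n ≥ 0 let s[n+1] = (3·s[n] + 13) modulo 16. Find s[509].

13

Listing terms: s[0] = 8,  s[1] = 5,  s[2] = 12,  s[3] = 1,  s[4] = 0,  s[5] = 13,  s[6] = 4,  s[7] = 9,  s[8] = 8.
Since s[8] = s[0] = 8, the sequence is periodic with period 8.
(509 - 0) mod 8 = 5, so s[509] = s[5] = 13.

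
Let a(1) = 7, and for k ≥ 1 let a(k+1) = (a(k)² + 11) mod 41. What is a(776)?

a(1) = 7,  a(2) = 19,  a(3) = 3,  a(4) = 20,  a(5) = 1,  a(6) = 12,  a(7) = 32,  a(8) = 10,  a(9) = 29,  a(10) = 32.
Since a(10) = a(7) = 32, the sequence is eventually periodic: after a pre-period of length 6 it cycles with period 3.
For k ≥ 7, a(k) depends only on (k - 7) mod 3. (776 - 7) mod 3 = 1, so a(776) = a(8) = 10.

10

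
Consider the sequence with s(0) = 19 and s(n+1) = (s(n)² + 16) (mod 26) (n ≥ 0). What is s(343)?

25

We have s(0) = 19,  s(1) = 13,  s(2) = 3,  s(3) = 25,  s(4) = 17,  s(5) = 19.
The sequence repeats with period 5.
So s(343) = s(0 + ((343-0) mod 5)) = s(3) = 25.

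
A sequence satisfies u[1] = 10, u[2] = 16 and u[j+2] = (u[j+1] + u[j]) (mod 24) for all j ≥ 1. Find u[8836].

Computing terms: u[1] = 10,  u[2] = 16,  u[3] = 2,  u[4] = 18,  u[5] = 20,  u[6] = 14,  u[7] = 10,  u[8] = 0,  u[9] = 10,  u[10] = 10,  u[11] = 20,  u[12] = 6,  u[13] = 2,  u[14] = 8,  u[15] = 10,  u[16] = 18,  u[17] = 4,  u[18] = 22,  u[19] = 2,  u[20] = 0,  u[21] = 2,  u[22] = 2,  u[23] = 4,  u[24] = 6,  u[25] = 10,  u[26] = 16.
Since (u[25], u[26]) = (u[1], u[2]) = (10, 16) (two consecutive terms determine the rest), the sequence is periodic with period 24.
So u[8836] = u[1 + ((8836-1) mod 24)] = u[4] = 18.

18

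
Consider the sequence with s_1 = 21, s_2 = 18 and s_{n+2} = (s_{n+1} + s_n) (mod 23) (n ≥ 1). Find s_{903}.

5

Listing terms: s_1 = 21, s_2 = 18, s_3 = 16, s_4 = 11, s_5 = 4, s_6 = 15, s_7 = 19, s_8 = 11, s_9 = 7, s_{10} = 18, s_{11} = 2, s_{12} = 20, s_{13} = 22, s_{14} = 19, s_{15} = 18, s_{16} = 14, s_{17} = 9, s_{18} = 0, s_{19} = 9, s_{20} = 9, s_{21} = 18, s_{22} = 4, s_{23} = 22, s_{24} = 3, s_{25} = 2, s_{26} = 5, s_{27} = 7, s_{28} = 12, s_{29} = 19, s_{30} = 8, s_{31} = 4, s_{32} = 12, s_{33} = 16, s_{34} = 5, s_{35} = 21, s_{36} = 3, s_{37} = 1, s_{38} = 4, s_{39} = 5, s_{40} = 9, s_{41} = 14, s_{42} = 0, s_{43} = 14, s_{44} = 14, s_{45} = 5, s_{46} = 19, s_{47} = 1, s_{48} = 20, s_{49} = 21, s_{50} = 18.
Since (s_{49}, s_{50}) = (s_1, s_2) = (21, 18) (two consecutive terms determine the rest), the sequence is periodic with period 48.
(903 - 1) mod 48 = 38, so s_{903} = s_{39} = 5.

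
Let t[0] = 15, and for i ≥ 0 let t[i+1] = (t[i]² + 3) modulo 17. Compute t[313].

Listing terms: t[0] = 15, t[1] = 7, t[2] = 1, t[3] = 4, t[4] = 2, t[5] = 7.
Since t[5] = t[1] = 7, the sequence is eventually periodic: after a pre-period of length 1 it cycles with period 4.
For i ≥ 1, t[i] depends only on (i - 1) mod 4. (313 - 1) mod 4 = 0, so t[313] = t[1] = 7.

7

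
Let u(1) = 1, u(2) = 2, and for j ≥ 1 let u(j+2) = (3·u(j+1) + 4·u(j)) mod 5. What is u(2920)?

1

We have u(1) = 1,  u(2) = 2,  u(3) = 0,  u(4) = 3,  u(5) = 4,  u(6) = 4,  u(7) = 3,  u(8) = 0,  u(9) = 2,  u(10) = 1,  u(11) = 1,  u(12) = 2.
Since (u(11), u(12)) = (u(1), u(2)) = (1, 2) (two consecutive terms determine the rest), the sequence is periodic with period 10.
(2920 - 1) mod 10 = 9, so u(2920) = u(10) = 1.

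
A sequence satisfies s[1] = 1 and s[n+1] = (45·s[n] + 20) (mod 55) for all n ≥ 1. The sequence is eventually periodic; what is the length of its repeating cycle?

Listing terms: s[1] = 1,  s[2] = 10,  s[3] = 30,  s[4] = 50,  s[5] = 15,  s[6] = 35,  s[7] = 0,  s[8] = 20,  s[9] = 40,  s[10] = 5,  s[11] = 25,  s[12] = 45,  s[13] = 10.
Since s[13] = s[2] = 10, the sequence is eventually periodic: after a pre-period of length 1 it cycles with period 11.

11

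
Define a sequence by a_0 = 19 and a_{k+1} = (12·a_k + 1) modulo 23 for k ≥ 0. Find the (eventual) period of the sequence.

11

We have a_0 = 19; a_1 = 22; a_2 = 12; a_3 = 7; a_4 = 16; a_5 = 9; a_6 = 17; a_7 = 21; a_8 = 0; a_9 = 1; a_{10} = 13; a_{11} = 19.
The sequence repeats with period 11.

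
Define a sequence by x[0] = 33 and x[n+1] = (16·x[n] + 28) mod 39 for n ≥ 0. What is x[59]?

32

Computing terms: x[0] = 33, x[1] = 10, x[2] = 32, x[3] = 33.
The sequence repeats with period 3.
So x[59] = x[0 + ((59-0) mod 3)] = x[2] = 32.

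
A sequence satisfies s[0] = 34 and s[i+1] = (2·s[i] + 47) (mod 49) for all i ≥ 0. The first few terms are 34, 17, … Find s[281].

Computing terms: s[0] = 34; s[1] = 17; s[2] = 32; s[3] = 13; s[4] = 24; s[5] = 46; s[6] = 41; s[7] = 31; s[8] = 11; s[9] = 20; s[10] = 38; s[11] = 25; s[12] = 48; s[13] = 45; s[14] = 39; s[15] = 27; s[16] = 3; s[17] = 4; s[18] = 6; s[19] = 10; s[20] = 18; s[21] = 34.
Since s[21] = s[0] = 34, the sequence is periodic with period 21.
So s[281] = s[0 + ((281-0) mod 21)] = s[8] = 11.

11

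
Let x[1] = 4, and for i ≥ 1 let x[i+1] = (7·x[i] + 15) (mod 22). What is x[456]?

We have x[1] = 4,  x[2] = 21,  x[3] = 8,  x[4] = 5,  x[5] = 6,  x[6] = 13,  x[7] = 18,  x[8] = 9,  x[9] = 12,  x[10] = 11,  x[11] = 4.
The sequence repeats with period 10.
(456 - 1) mod 10 = 5, so x[456] = x[6] = 13.

13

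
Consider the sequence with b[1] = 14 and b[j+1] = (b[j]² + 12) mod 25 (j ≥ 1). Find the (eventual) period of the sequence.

8

Listing terms: b[1] = 14, b[2] = 8, b[3] = 1, b[4] = 13, b[5] = 6, b[6] = 23, b[7] = 16, b[8] = 18, b[9] = 11, b[10] = 8.
Since b[10] = b[2] = 8, the sequence is eventually periodic: after a pre-period of length 1 it cycles with period 8.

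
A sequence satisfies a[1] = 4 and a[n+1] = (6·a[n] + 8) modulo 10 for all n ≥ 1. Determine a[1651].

Listing terms: a[1] = 4,  a[2] = 2,  a[3] = 0,  a[4] = 8,  a[5] = 6,  a[6] = 4.
Since a[6] = a[1] = 4, the sequence is periodic with period 5.
(1651 - 1) mod 5 = 0, so a[1651] = a[1] = 4.

4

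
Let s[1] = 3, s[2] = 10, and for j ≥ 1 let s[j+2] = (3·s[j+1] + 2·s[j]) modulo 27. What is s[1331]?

s[1] = 3, s[2] = 10, s[3] = 9, s[4] = 20, s[5] = 24, s[6] = 4, s[7] = 6, s[8] = 26, s[9] = 9, s[10] = 25, s[11] = 12, s[12] = 5, s[13] = 12, s[14] = 19, s[15] = 0, s[16] = 11, s[17] = 6, s[18] = 13, s[19] = 24, s[20] = 17, s[21] = 18, s[22] = 7, s[23] = 3, s[24] = 23, s[25] = 21, s[26] = 1, s[27] = 18, s[28] = 2, s[29] = 15, s[30] = 22, s[31] = 15, s[32] = 8, s[33] = 0, s[34] = 16, s[35] = 21, s[36] = 14, s[37] = 3, s[38] = 10.
The sequence repeats with period 36.
So s[1331] = s[1 + ((1331-1) mod 36)] = s[35] = 21.

21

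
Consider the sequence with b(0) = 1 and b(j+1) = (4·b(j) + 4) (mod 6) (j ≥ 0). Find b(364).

2

We have b(0) = 1; b(1) = 2; b(2) = 0; b(3) = 4; b(4) = 2.
Since b(4) = b(1) = 2, the sequence is eventually periodic: after a pre-period of length 1 it cycles with period 3.
For j ≥ 1, b(j) depends only on (j - 1) mod 3. (364 - 1) mod 3 = 0, so b(364) = b(1) = 2.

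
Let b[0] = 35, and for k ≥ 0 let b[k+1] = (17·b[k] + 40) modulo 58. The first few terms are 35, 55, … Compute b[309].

b[0] = 35, b[1] = 55, b[2] = 47, b[3] = 27, b[4] = 35.
Since b[4] = b[0] = 35, the sequence is periodic with period 4.
(309 - 0) mod 4 = 1, so b[309] = b[1] = 55.

55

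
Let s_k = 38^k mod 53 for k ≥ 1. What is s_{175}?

29

s_1 = 38, s_2 = 13, s_3 = 17, s_4 = 10, s_5 = 9, s_6 = 24, s_7 = 11, s_8 = 47, s_9 = 37, s_{10} = 28, s_{11} = 4, s_{12} = 46, s_{13} = 52, s_{14} = 15, s_{15} = 40, s_{16} = 36, s_{17} = 43, s_{18} = 44, s_{19} = 29, s_{20} = 42, s_{21} = 6, s_{22} = 16, s_{23} = 25, s_{24} = 49, s_{25} = 7, s_{26} = 1, s_{27} = 38.
The sequence repeats with period 26.
(175 - 1) mod 26 = 18, so s_{175} = s_{19} = 29.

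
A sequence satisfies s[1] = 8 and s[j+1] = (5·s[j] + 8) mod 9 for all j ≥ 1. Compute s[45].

5

Listing terms: s[1] = 8; s[2] = 3; s[3] = 5; s[4] = 6; s[5] = 2; s[6] = 0; s[7] = 8.
The sequence repeats with period 6.
(45 - 1) mod 6 = 2, so s[45] = s[3] = 5.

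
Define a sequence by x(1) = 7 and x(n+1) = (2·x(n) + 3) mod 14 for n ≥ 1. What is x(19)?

x(1) = 7; x(2) = 3; x(3) = 9; x(4) = 7.
The sequence repeats with period 3.
(19 - 1) mod 3 = 0, so x(19) = x(1) = 7.

7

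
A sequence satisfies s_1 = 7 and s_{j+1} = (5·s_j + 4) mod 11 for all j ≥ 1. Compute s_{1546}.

7

We have s_1 = 7, s_2 = 6, s_3 = 1, s_4 = 9, s_5 = 5, s_6 = 7.
Since s_6 = s_1 = 7, the sequence is periodic with period 5.
So s_{1546} = s_{1 + ((1546-1) mod 5)} = s_1 = 7.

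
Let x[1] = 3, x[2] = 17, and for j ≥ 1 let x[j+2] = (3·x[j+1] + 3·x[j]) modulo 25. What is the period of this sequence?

20

x[1] = 3,  x[2] = 17,  x[3] = 10,  x[4] = 6,  x[5] = 23,  x[6] = 12,  x[7] = 5,  x[8] = 1,  x[9] = 18,  x[10] = 7,  x[11] = 0,  x[12] = 21,  x[13] = 13,  x[14] = 2,  x[15] = 20,  x[16] = 16,  x[17] = 8,  x[18] = 22,  x[19] = 15,  x[20] = 11,  x[21] = 3,  x[22] = 17.
The sequence repeats with period 20.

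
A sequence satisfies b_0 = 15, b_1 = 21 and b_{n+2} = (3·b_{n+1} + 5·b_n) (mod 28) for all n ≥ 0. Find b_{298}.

Computing terms: b_0 = 15,  b_1 = 21,  b_2 = 26,  b_3 = 15,  b_4 = 7,  b_5 = 12,  b_6 = 15,  b_7 = 21.
Since (b_6, b_7) = (b_0, b_1) = (15, 21) (two consecutive terms determine the rest), the sequence is periodic with period 6.
So b_{298} = b_{0 + ((298-0) mod 6)} = b_4 = 7.

7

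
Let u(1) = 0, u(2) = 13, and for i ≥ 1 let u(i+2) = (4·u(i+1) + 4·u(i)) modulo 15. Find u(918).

2

Computing terms: u(1) = 0, u(2) = 13, u(3) = 7, u(4) = 5, u(5) = 3, u(6) = 2, u(7) = 5, u(8) = 13, u(9) = 12, u(10) = 10, u(11) = 13, u(12) = 2, u(13) = 0, u(14) = 8, u(15) = 2, u(16) = 10, u(17) = 3, u(18) = 7, u(19) = 10, u(20) = 8, u(21) = 12, u(22) = 5, u(23) = 8, u(24) = 7, u(25) = 0, u(26) = 13.
Since (u(25), u(26)) = (u(1), u(2)) = (0, 13) (two consecutive terms determine the rest), the sequence is periodic with period 24.
So u(918) = u(1 + ((918-1) mod 24)) = u(6) = 2.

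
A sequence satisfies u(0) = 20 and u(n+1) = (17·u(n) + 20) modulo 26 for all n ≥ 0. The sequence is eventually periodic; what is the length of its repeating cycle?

Listing terms: u(0) = 20; u(1) = 22; u(2) = 4; u(3) = 10; u(4) = 8; u(5) = 0; u(6) = 20.
Since u(6) = u(0) = 20, the sequence is periodic with period 6.

6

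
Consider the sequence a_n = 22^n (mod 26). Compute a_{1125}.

a_0 = 1, a_1 = 22, a_2 = 16, a_3 = 14, a_4 = 22.
Since a_4 = a_1 = 22, the sequence is eventually periodic: after a pre-period of length 1 it cycles with period 3.
For n ≥ 1, a_n depends only on (n - 1) mod 3. (1125 - 1) mod 3 = 2, so a_{1125} = a_3 = 14.

14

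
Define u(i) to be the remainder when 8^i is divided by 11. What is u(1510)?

1

Computing terms: u(1) = 8; u(2) = 9; u(3) = 6; u(4) = 4; u(5) = 10; u(6) = 3; u(7) = 2; u(8) = 5; u(9) = 7; u(10) = 1; u(11) = 8.
Since u(11) = u(1) = 8, the sequence is periodic with period 10.
(1510 - 1) mod 10 = 9, so u(1510) = u(10) = 1.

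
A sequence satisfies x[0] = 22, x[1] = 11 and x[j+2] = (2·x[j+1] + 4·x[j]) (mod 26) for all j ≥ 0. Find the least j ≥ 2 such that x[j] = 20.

12

We have x[0] = 22; x[1] = 11; x[2] = 6; x[3] = 4; x[4] = 6; x[5] = 2; x[6] = 2; x[7] = 12; x[8] = 6; x[9] = 8; x[10] = 14; x[11] = 8; x[12] = 20; x[13] = 20; x[14] = 16; x[15] = 8; x[16] = 2; x[17] = 10; x[18] = 2; x[19] = 18; x[20] = 18; x[21] = 4; x[22] = 2; x[23] = 20; x[24] = 22; x[25] = 20; x[26] = 24; x[27] = 24; x[28] = 14; x[29] = 20; x[30] = 18; x[31] = 12; x[32] = 18; x[33] = 6; x[34] = 6; x[35] = 10; x[36] = 18; x[37] = 24; x[38] = 16; x[39] = 24; x[40] = 8; x[41] = 8; x[42] = 22; x[43] = 24; x[44] = 6; x[45] = 4.
Since (x[44], x[45]) = (x[2], x[3]) = (6, 4) (two consecutive terms determine the rest), the sequence is eventually periodic: after a pre-period of length 2 it cycles with period 42.
The value 20 first appears (with j ≥ 2) at x[12].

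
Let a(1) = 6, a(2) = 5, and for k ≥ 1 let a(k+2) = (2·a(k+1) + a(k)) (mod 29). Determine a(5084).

Computing terms: a(1) = 6,  a(2) = 5,  a(3) = 16,  a(4) = 8,  a(5) = 3,  a(6) = 14,  a(7) = 2,  a(8) = 18,  a(9) = 9,  a(10) = 7,  a(11) = 23,  a(12) = 24,  a(13) = 13,  a(14) = 21,  a(15) = 26,  a(16) = 15,  a(17) = 27,  a(18) = 11,  a(19) = 20,  a(20) = 22,  a(21) = 6,  a(22) = 5.
Since (a(21), a(22)) = (a(1), a(2)) = (6, 5) (two consecutive terms determine the rest), the sequence is periodic with period 20.
(5084 - 1) mod 20 = 3, so a(5084) = a(4) = 8.

8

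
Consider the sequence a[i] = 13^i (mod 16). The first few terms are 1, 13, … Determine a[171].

Computing terms: a[0] = 1, a[1] = 13, a[2] = 9, a[3] = 5, a[4] = 1.
The sequence repeats with period 4.
So a[171] = a[0 + ((171-0) mod 4)] = a[3] = 5.

5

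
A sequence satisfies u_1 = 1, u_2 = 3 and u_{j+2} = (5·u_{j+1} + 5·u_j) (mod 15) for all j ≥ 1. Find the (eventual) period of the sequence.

3

u_1 = 1; u_2 = 3; u_3 = 5; u_4 = 10; u_5 = 0; u_6 = 5; u_7 = 10.
Since (u_6, u_7) = (u_3, u_4) = (5, 10) (two consecutive terms determine the rest), the sequence is eventually periodic: after a pre-period of length 2 it cycles with period 3.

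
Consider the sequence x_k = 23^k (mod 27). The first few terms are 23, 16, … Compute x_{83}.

11

Listing terms: x_1 = 23,  x_2 = 16,  x_3 = 17,  x_4 = 13,  x_5 = 2,  x_6 = 19,  x_7 = 5,  x_8 = 7,  x_9 = 26,  x_{10} = 4,  x_{11} = 11,  x_{12} = 10,  x_{13} = 14,  x_{14} = 25,  x_{15} = 8,  x_{16} = 22,  x_{17} = 20,  x_{18} = 1,  x_{19} = 23.
Since x_{19} = x_1 = 23, the sequence is periodic with period 18.
So x_{83} = x_{1 + ((83-1) mod 18)} = x_{11} = 11.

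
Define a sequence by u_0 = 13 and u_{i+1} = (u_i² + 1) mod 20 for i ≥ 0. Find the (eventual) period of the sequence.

u_0 = 13, u_1 = 10, u_2 = 1, u_3 = 2, u_4 = 5, u_5 = 6, u_6 = 17, u_7 = 10.
Since u_7 = u_1 = 10, the sequence is eventually periodic: after a pre-period of length 1 it cycles with period 6.

6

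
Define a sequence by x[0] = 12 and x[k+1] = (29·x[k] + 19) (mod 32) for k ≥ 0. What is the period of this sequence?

32

x[0] = 12; x[1] = 15; x[2] = 6; x[3] = 1; x[4] = 16; x[5] = 3; x[6] = 10; x[7] = 21; x[8] = 20; x[9] = 23; x[10] = 14; x[11] = 9; x[12] = 24; x[13] = 11; x[14] = 18; x[15] = 29; x[16] = 28; x[17] = 31; x[18] = 22; x[19] = 17; x[20] = 0; x[21] = 19; x[22] = 26; x[23] = 5; x[24] = 4; x[25] = 7; x[26] = 30; x[27] = 25; x[28] = 8; x[29] = 27; x[30] = 2; x[31] = 13; x[32] = 12.
The sequence repeats with period 32.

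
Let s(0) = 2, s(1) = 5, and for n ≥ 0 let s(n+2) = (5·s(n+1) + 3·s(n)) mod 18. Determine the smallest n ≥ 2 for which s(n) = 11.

Listing terms: s(0) = 2,  s(1) = 5,  s(2) = 13,  s(3) = 8,  s(4) = 7,  s(5) = 5,  s(6) = 10,  s(7) = 11,  s(8) = 13,  s(9) = 8.
Since (s(8), s(9)) = (s(2), s(3)) = (13, 8) (two consecutive terms determine the rest), the sequence is eventually periodic: after a pre-period of length 2 it cycles with period 6.
The value 11 first appears (with n ≥ 2) at s(7).

7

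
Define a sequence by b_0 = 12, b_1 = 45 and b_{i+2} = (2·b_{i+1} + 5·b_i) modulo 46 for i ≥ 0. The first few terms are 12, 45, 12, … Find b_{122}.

22

We have b_0 = 12, b_1 = 45, b_2 = 12, b_3 = 19, b_4 = 6, b_5 = 15, b_6 = 14, b_7 = 11, b_8 = 0, b_9 = 9, b_{10} = 18, b_{11} = 35, b_{12} = 22, b_{13} = 35, b_{14} = 42, b_{15} = 29, b_{16} = 38, b_{17} = 37, b_{18} = 34, b_{19} = 23, b_{20} = 32, b_{21} = 41, b_{22} = 12, b_{23} = 45.
The sequence repeats with period 22.
(122 - 0) mod 22 = 12, so b_{122} = b_{12} = 22.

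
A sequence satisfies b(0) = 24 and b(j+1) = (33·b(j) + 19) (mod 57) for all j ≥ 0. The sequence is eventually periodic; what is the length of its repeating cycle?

18

b(0) = 24, b(1) = 13, b(2) = 49, b(3) = 40, b(4) = 28, b(5) = 31, b(6) = 16, b(7) = 34, b(8) = 1, b(9) = 52, b(10) = 25, b(11) = 46, b(12) = 55, b(13) = 10, b(14) = 7, b(15) = 22, b(16) = 4, b(17) = 37, b(18) = 43, b(19) = 13.
Since b(19) = b(1) = 13, the sequence is eventually periodic: after a pre-period of length 1 it cycles with period 18.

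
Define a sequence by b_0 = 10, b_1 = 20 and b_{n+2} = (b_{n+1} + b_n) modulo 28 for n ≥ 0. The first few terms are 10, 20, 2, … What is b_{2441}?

Listing terms: b_0 = 10,  b_1 = 20,  b_2 = 2,  b_3 = 22,  b_4 = 24,  b_5 = 18,  b_6 = 14,  b_7 = 4,  b_8 = 18,  b_9 = 22,  b_{10} = 12,  b_{11} = 6,  b_{12} = 18,  b_{13} = 24,  b_{14} = 14,  b_{15} = 10,  b_{16} = 24,  b_{17} = 6,  b_{18} = 2,  b_{19} = 8,  b_{20} = 10,  b_{21} = 18,  b_{22} = 0,  b_{23} = 18,  b_{24} = 18,  b_{25} = 8,  b_{26} = 26,  b_{27} = 6,  b_{28} = 4,  b_{29} = 10,  b_{30} = 14,  b_{31} = 24,  b_{32} = 10,  b_{33} = 6,  b_{34} = 16,  b_{35} = 22,  b_{36} = 10,  b_{37} = 4,  b_{38} = 14,  b_{39} = 18,  b_{40} = 4,  b_{41} = 22,  b_{42} = 26,  b_{43} = 20,  b_{44} = 18,  b_{45} = 10,  b_{46} = 0,  b_{47} = 10,  b_{48} = 10,  b_{49} = 20.
The sequence repeats with period 48.
So b_{2441} = b_{0 + ((2441-0) mod 48)} = b_{41} = 22.

22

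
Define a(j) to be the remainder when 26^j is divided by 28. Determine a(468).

8

We have a(1) = 26,  a(2) = 4,  a(3) = 20,  a(4) = 16,  a(5) = 24,  a(6) = 8,  a(7) = 12,  a(8) = 4.
Since a(8) = a(2) = 4, the sequence is eventually periodic: after a pre-period of length 1 it cycles with period 6.
For j ≥ 2, a(j) depends only on (j - 2) mod 6. (468 - 2) mod 6 = 4, so a(468) = a(6) = 8.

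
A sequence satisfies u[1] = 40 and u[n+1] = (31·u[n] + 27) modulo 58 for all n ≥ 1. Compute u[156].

13

u[1] = 40, u[2] = 49, u[3] = 38, u[4] = 45, u[5] = 30, u[6] = 29, u[7] = 56, u[8] = 23, u[9] = 44, u[10] = 57, u[11] = 54, u[12] = 19, u[13] = 36, u[14] = 41, u[15] = 22, u[16] = 13, u[17] = 24, u[18] = 17, u[19] = 32, u[20] = 33, u[21] = 6, u[22] = 39, u[23] = 18, u[24] = 5, u[25] = 8, u[26] = 43, u[27] = 26, u[28] = 21, u[29] = 40.
Since u[29] = u[1] = 40, the sequence is periodic with period 28.
So u[156] = u[1 + ((156-1) mod 28)] = u[16] = 13.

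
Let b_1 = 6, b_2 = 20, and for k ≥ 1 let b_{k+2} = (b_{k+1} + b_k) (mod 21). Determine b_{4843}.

We have b_1 = 6,  b_2 = 20,  b_3 = 5,  b_4 = 4,  b_5 = 9,  b_6 = 13,  b_7 = 1,  b_8 = 14,  b_9 = 15,  b_{10} = 8,  b_{11} = 2,  b_{12} = 10,  b_{13} = 12,  b_{14} = 1,  b_{15} = 13,  b_{16} = 14,  b_{17} = 6,  b_{18} = 20.
The sequence repeats with period 16.
So b_{4843} = b_{1 + ((4843-1) mod 16)} = b_{11} = 2.

2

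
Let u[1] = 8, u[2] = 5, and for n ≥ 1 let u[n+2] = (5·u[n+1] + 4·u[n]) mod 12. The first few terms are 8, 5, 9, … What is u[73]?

u[1] = 8; u[2] = 5; u[3] = 9; u[4] = 5; u[5] = 1; u[6] = 1; u[7] = 9; u[8] = 1; u[9] = 5; u[10] = 5; u[11] = 9.
Since (u[10], u[11]) = (u[2], u[3]) = (5, 9) (two consecutive terms determine the rest), the sequence is eventually periodic: after a pre-period of length 1 it cycles with period 8.
For n ≥ 2, u[n] depends only on (n - 2) mod 8. (73 - 2) mod 8 = 7, so u[73] = u[9] = 5.

5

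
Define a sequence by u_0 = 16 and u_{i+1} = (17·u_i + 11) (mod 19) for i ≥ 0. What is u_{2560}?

11

u_0 = 16, u_1 = 17, u_2 = 15, u_3 = 0, u_4 = 11, u_5 = 8, u_6 = 14, u_7 = 2, u_8 = 7, u_9 = 16.
Since u_9 = u_0 = 16, the sequence is periodic with period 9.
So u_{2560} = u_{0 + ((2560-0) mod 9)} = u_4 = 11.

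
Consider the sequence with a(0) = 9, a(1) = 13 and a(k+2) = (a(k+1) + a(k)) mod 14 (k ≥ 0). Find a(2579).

We have a(0) = 9, a(1) = 13, a(2) = 8, a(3) = 7, a(4) = 1, a(5) = 8, a(6) = 9, a(7) = 3, a(8) = 12, a(9) = 1, a(10) = 13, a(11) = 0, a(12) = 13, a(13) = 13, a(14) = 12, a(15) = 11, a(16) = 9, a(17) = 6, a(18) = 1, a(19) = 7, a(20) = 8, a(21) = 1, a(22) = 9, a(23) = 10, a(24) = 5, a(25) = 1, a(26) = 6, a(27) = 7, a(28) = 13, a(29) = 6, a(30) = 5, a(31) = 11, a(32) = 2, a(33) = 13, a(34) = 1, a(35) = 0, a(36) = 1, a(37) = 1, a(38) = 2, a(39) = 3, a(40) = 5, a(41) = 8, a(42) = 13, a(43) = 7, a(44) = 6, a(45) = 13, a(46) = 5, a(47) = 4, a(48) = 9, a(49) = 13.
Since (a(48), a(49)) = (a(0), a(1)) = (9, 13) (two consecutive terms determine the rest), the sequence is periodic with period 48.
(2579 - 0) mod 48 = 35, so a(2579) = a(35) = 0.

0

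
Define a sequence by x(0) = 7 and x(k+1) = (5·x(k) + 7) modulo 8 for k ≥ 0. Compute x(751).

Computing terms: x(0) = 7; x(1) = 2; x(2) = 1; x(3) = 4; x(4) = 3; x(5) = 6; x(6) = 5; x(7) = 0; x(8) = 7.
The sequence repeats with period 8.
So x(751) = x(0 + ((751-0) mod 8)) = x(7) = 0.

0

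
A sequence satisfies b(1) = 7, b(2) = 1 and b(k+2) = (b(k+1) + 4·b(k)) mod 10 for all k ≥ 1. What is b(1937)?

9

Listing terms: b(1) = 7, b(2) = 1, b(3) = 9, b(4) = 3, b(5) = 9, b(6) = 1, b(7) = 7, b(8) = 1.
The sequence repeats with period 6.
So b(1937) = b(1 + ((1937-1) mod 6)) = b(5) = 9.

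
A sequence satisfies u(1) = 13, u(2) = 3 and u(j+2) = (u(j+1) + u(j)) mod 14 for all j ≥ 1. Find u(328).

Computing terms: u(1) = 13,  u(2) = 3,  u(3) = 2,  u(4) = 5,  u(5) = 7,  u(6) = 12,  u(7) = 5,  u(8) = 3,  u(9) = 8,  u(10) = 11,  u(11) = 5,  u(12) = 2,  u(13) = 7,  u(14) = 9,  u(15) = 2,  u(16) = 11,  u(17) = 13,  u(18) = 10,  u(19) = 9,  u(20) = 5,  u(21) = 0,  u(22) = 5,  u(23) = 5,  u(24) = 10,  u(25) = 1,  u(26) = 11,  u(27) = 12,  u(28) = 9,  u(29) = 7,  u(30) = 2,  u(31) = 9,  u(32) = 11,  u(33) = 6,  u(34) = 3,  u(35) = 9,  u(36) = 12,  u(37) = 7,  u(38) = 5,  u(39) = 12,  u(40) = 3,  u(41) = 1,  u(42) = 4,  u(43) = 5,  u(44) = 9,  u(45) = 0,  u(46) = 9,  u(47) = 9,  u(48) = 4,  u(49) = 13,  u(50) = 3.
Since (u(49), u(50)) = (u(1), u(2)) = (13, 3) (two consecutive terms determine the rest), the sequence is periodic with period 48.
So u(328) = u(1 + ((328-1) mod 48)) = u(40) = 3.

3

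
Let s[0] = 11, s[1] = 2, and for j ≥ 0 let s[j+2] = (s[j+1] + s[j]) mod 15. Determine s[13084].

s[0] = 11,  s[1] = 2,  s[2] = 13,  s[3] = 0,  s[4] = 13,  s[5] = 13,  s[6] = 11,  s[7] = 9,  s[8] = 5,  s[9] = 14,  s[10] = 4,  s[11] = 3,  s[12] = 7,  s[13] = 10,  s[14] = 2,  s[15] = 12,  s[16] = 14,  s[17] = 11,  s[18] = 10,  s[19] = 6,  s[20] = 1,  s[21] = 7,  s[22] = 8,  s[23] = 0,  s[24] = 8,  s[25] = 8,  s[26] = 1,  s[27] = 9,  s[28] = 10,  s[29] = 4,  s[30] = 14,  s[31] = 3,  s[32] = 2,  s[33] = 5,  s[34] = 7,  s[35] = 12,  s[36] = 4,  s[37] = 1,  s[38] = 5,  s[39] = 6,  s[40] = 11,  s[41] = 2.
Since (s[40], s[41]) = (s[0], s[1]) = (11, 2) (two consecutive terms determine the rest), the sequence is periodic with period 40.
So s[13084] = s[0 + ((13084-0) mod 40)] = s[4] = 13.

13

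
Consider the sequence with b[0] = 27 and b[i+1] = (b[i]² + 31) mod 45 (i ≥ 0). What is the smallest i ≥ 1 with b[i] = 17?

3

b[0] = 27, b[1] = 40, b[2] = 11, b[3] = 17, b[4] = 5, b[5] = 11.
Since b[5] = b[2] = 11, the sequence is eventually periodic: after a pre-period of length 2 it cycles with period 3.
The value 17 first appears (with i ≥ 1) at b[3].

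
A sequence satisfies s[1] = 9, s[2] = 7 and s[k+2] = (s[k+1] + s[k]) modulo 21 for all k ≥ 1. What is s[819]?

Computing terms: s[1] = 9; s[2] = 7; s[3] = 16; s[4] = 2; s[5] = 18; s[6] = 20; s[7] = 17; s[8] = 16; s[9] = 12; s[10] = 7; s[11] = 19; s[12] = 5; s[13] = 3; s[14] = 8; s[15] = 11; s[16] = 19; s[17] = 9; s[18] = 7.
The sequence repeats with period 16.
(819 - 1) mod 16 = 2, so s[819] = s[3] = 16.

16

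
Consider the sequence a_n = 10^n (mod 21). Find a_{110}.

16

Listing terms: a_1 = 10, a_2 = 16, a_3 = 13, a_4 = 4, a_5 = 19, a_6 = 1, a_7 = 10.
Since a_7 = a_1 = 10, the sequence is periodic with period 6.
(110 - 1) mod 6 = 1, so a_{110} = a_2 = 16.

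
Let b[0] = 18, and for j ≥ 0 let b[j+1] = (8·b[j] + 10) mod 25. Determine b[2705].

9

Listing terms: b[0] = 18; b[1] = 4; b[2] = 17; b[3] = 21; b[4] = 3; b[5] = 9; b[6] = 7; b[7] = 16; b[8] = 13; b[9] = 14; b[10] = 22; b[11] = 11; b[12] = 23; b[13] = 19; b[14] = 12; b[15] = 6; b[16] = 8; b[17] = 24; b[18] = 2; b[19] = 1; b[20] = 18.
Since b[20] = b[0] = 18, the sequence is periodic with period 20.
So b[2705] = b[0 + ((2705-0) mod 20)] = b[5] = 9.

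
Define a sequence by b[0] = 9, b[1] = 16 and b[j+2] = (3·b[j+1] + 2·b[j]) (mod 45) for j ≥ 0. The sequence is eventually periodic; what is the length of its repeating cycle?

Computing terms: b[0] = 9, b[1] = 16, b[2] = 21, b[3] = 5, b[4] = 12, b[5] = 1, b[6] = 27, b[7] = 38, b[8] = 33, b[9] = 40, b[10] = 6, b[11] = 8, b[12] = 36, b[13] = 34, b[14] = 39, b[15] = 5, b[16] = 3, b[17] = 19, b[18] = 18, b[19] = 2, b[20] = 42, b[21] = 40, b[22] = 24, b[23] = 17, b[24] = 9, b[25] = 16.
The sequence repeats with period 24.

24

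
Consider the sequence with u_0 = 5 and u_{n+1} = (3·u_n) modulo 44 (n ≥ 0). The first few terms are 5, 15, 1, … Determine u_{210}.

u_0 = 5; u_1 = 15; u_2 = 1; u_3 = 3; u_4 = 9; u_5 = 27; u_6 = 37; u_7 = 23; u_8 = 25; u_9 = 31; u_{10} = 5.
Since u_{10} = u_0 = 5, the sequence is periodic with period 10.
So u_{210} = u_{0 + ((210-0) mod 10)} = u_0 = 5.

5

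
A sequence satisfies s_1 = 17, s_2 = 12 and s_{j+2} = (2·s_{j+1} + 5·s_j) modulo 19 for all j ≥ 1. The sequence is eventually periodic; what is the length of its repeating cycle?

18

Computing terms: s_1 = 17; s_2 = 12; s_3 = 14; s_4 = 12; s_5 = 18; s_6 = 1; s_7 = 16; s_8 = 18; s_9 = 2; s_{10} = 18; s_{11} = 8; s_{12} = 11; s_{13} = 5; s_{14} = 8; s_{15} = 3; s_{16} = 8; s_{17} = 12; s_{18} = 7; s_{19} = 17; s_{20} = 12.
Since (s_{19}, s_{20}) = (s_1, s_2) = (17, 12) (two consecutive terms determine the rest), the sequence is periodic with period 18.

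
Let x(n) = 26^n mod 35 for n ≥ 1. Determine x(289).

26

Computing terms: x(1) = 26, x(2) = 11, x(3) = 6, x(4) = 16, x(5) = 31, x(6) = 1, x(7) = 26.
Since x(7) = x(1) = 26, the sequence is periodic with period 6.
(289 - 1) mod 6 = 0, so x(289) = x(1) = 26.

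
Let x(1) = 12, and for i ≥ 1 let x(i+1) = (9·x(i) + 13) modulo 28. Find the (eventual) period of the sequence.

We have x(1) = 12; x(2) = 9; x(3) = 10; x(4) = 19; x(5) = 16; x(6) = 17; x(7) = 26; x(8) = 23; x(9) = 24; x(10) = 5; x(11) = 2; x(12) = 3; x(13) = 12.
Since x(13) = x(1) = 12, the sequence is periodic with period 12.

12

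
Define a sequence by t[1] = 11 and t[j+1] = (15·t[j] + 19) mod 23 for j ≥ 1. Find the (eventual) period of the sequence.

22

Listing terms: t[1] = 11,  t[2] = 0,  t[3] = 19,  t[4] = 5,  t[5] = 2,  t[6] = 3,  t[7] = 18,  t[8] = 13,  t[9] = 7,  t[10] = 9,  t[11] = 16,  t[12] = 6,  t[13] = 17,  t[14] = 21,  t[15] = 12,  t[16] = 15,  t[17] = 14,  t[18] = 22,  t[19] = 4,  t[20] = 10,  t[21] = 8,  t[22] = 1,  t[23] = 11.
Since t[23] = t[1] = 11, the sequence is periodic with period 22.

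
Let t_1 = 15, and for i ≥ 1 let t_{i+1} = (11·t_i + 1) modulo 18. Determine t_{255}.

9

Listing terms: t_1 = 15, t_2 = 4, t_3 = 9, t_4 = 10, t_5 = 3, t_6 = 16, t_7 = 15.
The sequence repeats with period 6.
So t_{255} = t_{1 + ((255-1) mod 6)} = t_3 = 9.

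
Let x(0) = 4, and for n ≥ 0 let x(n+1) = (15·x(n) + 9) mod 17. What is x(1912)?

x(0) = 4,  x(1) = 1,  x(2) = 7,  x(3) = 12,  x(4) = 2,  x(5) = 5,  x(6) = 16,  x(7) = 11,  x(8) = 4.
Since x(8) = x(0) = 4, the sequence is periodic with period 8.
(1912 - 0) mod 8 = 0, so x(1912) = x(0) = 4.

4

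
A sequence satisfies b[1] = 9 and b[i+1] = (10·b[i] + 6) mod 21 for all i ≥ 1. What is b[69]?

0

b[1] = 9; b[2] = 12; b[3] = 0; b[4] = 6; b[5] = 3; b[6] = 15; b[7] = 9.
The sequence repeats with period 6.
(69 - 1) mod 6 = 2, so b[69] = b[3] = 0.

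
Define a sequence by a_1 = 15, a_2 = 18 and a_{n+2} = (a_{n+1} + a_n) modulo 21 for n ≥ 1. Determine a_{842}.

a_1 = 15, a_2 = 18, a_3 = 12, a_4 = 9, a_5 = 0, a_6 = 9, a_7 = 9, a_8 = 18, a_9 = 6, a_{10} = 3, a_{11} = 9, a_{12} = 12, a_{13} = 0, a_{14} = 12, a_{15} = 12, a_{16} = 3, a_{17} = 15, a_{18} = 18.
Since (a_{17}, a_{18}) = (a_1, a_2) = (15, 18) (two consecutive terms determine the rest), the sequence is periodic with period 16.
So a_{842} = a_{1 + ((842-1) mod 16)} = a_{10} = 3.

3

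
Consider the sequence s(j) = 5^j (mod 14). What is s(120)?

1

We have s(1) = 5, s(2) = 11, s(3) = 13, s(4) = 9, s(5) = 3, s(6) = 1, s(7) = 5.
Since s(7) = s(1) = 5, the sequence is periodic with period 6.
So s(120) = s(1 + ((120-1) mod 6)) = s(6) = 1.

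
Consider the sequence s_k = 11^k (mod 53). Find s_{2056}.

15

Computing terms: s_1 = 11,  s_2 = 15,  s_3 = 6,  s_4 = 13,  s_5 = 37,  s_6 = 36,  s_7 = 25,  s_8 = 10,  s_9 = 4,  s_{10} = 44,  s_{11} = 7,  s_{12} = 24,  s_{13} = 52,  s_{14} = 42,  s_{15} = 38,  s_{16} = 47,  s_{17} = 40,  s_{18} = 16,  s_{19} = 17,  s_{20} = 28,  s_{21} = 43,  s_{22} = 49,  s_{23} = 9,  s_{24} = 46,  s_{25} = 29,  s_{26} = 1,  s_{27} = 11.
Since s_{27} = s_1 = 11, the sequence is periodic with period 26.
So s_{2056} = s_{1 + ((2056-1) mod 26)} = s_2 = 15.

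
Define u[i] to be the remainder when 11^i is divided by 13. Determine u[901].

Computing terms: u[0] = 1, u[1] = 11, u[2] = 4, u[3] = 5, u[4] = 3, u[5] = 7, u[6] = 12, u[7] = 2, u[8] = 9, u[9] = 8, u[10] = 10, u[11] = 6, u[12] = 1.
Since u[12] = u[0] = 1, the sequence is periodic with period 12.
(901 - 0) mod 12 = 1, so u[901] = u[1] = 11.

11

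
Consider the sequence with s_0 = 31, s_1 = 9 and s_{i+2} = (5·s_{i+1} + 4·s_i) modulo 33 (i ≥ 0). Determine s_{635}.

26

We have s_0 = 31; s_1 = 9; s_2 = 4; s_3 = 23; s_4 = 32; s_5 = 21; s_6 = 2; s_7 = 28; s_8 = 16; s_9 = 27; s_{10} = 1; s_{11} = 14; s_{12} = 8; s_{13} = 30; s_{14} = 17; s_{15} = 7; s_{16} = 4; s_{17} = 15; s_{18} = 25; s_{19} = 20; s_{20} = 2; s_{21} = 24; s_{22} = 29; s_{23} = 10; s_{24} = 1; s_{25} = 12; s_{26} = 31; s_{27} = 5; s_{28} = 17; s_{29} = 6; s_{30} = 32; s_{31} = 19; s_{32} = 25; s_{33} = 3; s_{34} = 16; s_{35} = 26; s_{36} = 29; s_{37} = 18; s_{38} = 8; s_{39} = 13; s_{40} = 31; s_{41} = 9.
Since (s_{40}, s_{41}) = (s_0, s_1) = (31, 9) (two consecutive terms determine the rest), the sequence is periodic with period 40.
So s_{635} = s_{0 + ((635-0) mod 40)} = s_{35} = 26.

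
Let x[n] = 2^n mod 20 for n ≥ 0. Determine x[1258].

4

We have x[0] = 1, x[1] = 2, x[2] = 4, x[3] = 8, x[4] = 16, x[5] = 12, x[6] = 4.
Since x[6] = x[2] = 4, the sequence is eventually periodic: after a pre-period of length 2 it cycles with period 4.
For n ≥ 2, x[n] depends only on (n - 2) mod 4. (1258 - 2) mod 4 = 0, so x[1258] = x[2] = 4.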